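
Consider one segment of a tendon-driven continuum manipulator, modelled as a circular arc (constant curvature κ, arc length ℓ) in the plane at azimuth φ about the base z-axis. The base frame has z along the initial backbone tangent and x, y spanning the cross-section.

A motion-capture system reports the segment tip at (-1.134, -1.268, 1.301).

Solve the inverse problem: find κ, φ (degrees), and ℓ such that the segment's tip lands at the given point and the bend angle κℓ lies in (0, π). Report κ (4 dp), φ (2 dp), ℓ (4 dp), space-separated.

0.7418 228.19 2.4747

ρ = √(x²+y²) = √(-1.134² + -1.268²) = 1.70111
φ = atan2(y, x) mod 360° = atan2(-1.268, -1.134) = 228.1930°
|p|² = ρ² + z² = 1.70111² + 1.301² = 4.58638
κ = 2ρ / |p|² = 2×1.70111 / 4.58638 = 0.74181
θ = 2·atan2(ρ, z) = 2·atan2(1.70111, 1.301) = 1.83579 rad
ℓ = θ/κ = 1.83579/0.74181 = 2.47474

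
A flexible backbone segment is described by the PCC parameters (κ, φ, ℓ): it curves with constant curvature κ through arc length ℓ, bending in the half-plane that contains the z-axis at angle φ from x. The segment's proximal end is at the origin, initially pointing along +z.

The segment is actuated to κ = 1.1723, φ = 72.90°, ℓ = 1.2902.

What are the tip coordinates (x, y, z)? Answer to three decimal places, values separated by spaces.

θ = κ·ℓ = 1.1723 × 1.2902 = 1.51250 rad
ρ = (1 − cos θ)/κ = (1 − 0.05826)/1.1723 = 0.80333
z = sin θ / κ = 0.99830/1.1723 = 0.85157
x = ρ cos φ = 0.80333 × cos(72.90°) = 0.23621
y = ρ sin φ = 0.80333 × sin(72.90°) = 0.76781

0.236 0.768 0.852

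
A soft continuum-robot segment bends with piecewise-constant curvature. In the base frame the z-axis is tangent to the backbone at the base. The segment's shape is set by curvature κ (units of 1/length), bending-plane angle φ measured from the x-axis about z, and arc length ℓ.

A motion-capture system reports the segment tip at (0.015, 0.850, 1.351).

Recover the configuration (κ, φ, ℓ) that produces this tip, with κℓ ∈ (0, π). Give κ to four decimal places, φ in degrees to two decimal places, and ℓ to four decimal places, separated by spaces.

0.6673 88.99 1.6833

ρ = √(x²+y²) = √(0.015² + 0.850²) = 0.85013
φ = atan2(y, x) mod 360° = atan2(0.850, 0.015) = 88.9890°
|p|² = ρ² + z² = 0.85013² + 1.351² = 2.54793
κ = 2ρ / |p|² = 2×0.85013 / 2.54793 = 0.66731
θ = 2·atan2(ρ, z) = 2·atan2(0.85013, 1.351) = 1.12332 rad
ℓ = θ/κ = 1.12332/0.66731 = 1.68334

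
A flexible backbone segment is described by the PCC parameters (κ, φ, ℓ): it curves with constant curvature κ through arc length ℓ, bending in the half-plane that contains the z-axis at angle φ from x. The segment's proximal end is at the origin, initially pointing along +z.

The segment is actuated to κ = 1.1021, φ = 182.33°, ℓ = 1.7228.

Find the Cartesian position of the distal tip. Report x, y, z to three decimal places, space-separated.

θ = κ·ℓ = 1.1021 × 1.7228 = 1.89870 rad
ρ = (1 − cos θ)/κ = (1 − -0.32206)/1.1021 = 1.19958
z = sin θ / κ = 0.94672/1.1021 = 0.85901
x = ρ cos φ = 1.19958 × cos(182.33°) = -1.19859
y = ρ sin φ = 1.19958 × sin(182.33°) = -0.04877

-1.199 -0.049 0.859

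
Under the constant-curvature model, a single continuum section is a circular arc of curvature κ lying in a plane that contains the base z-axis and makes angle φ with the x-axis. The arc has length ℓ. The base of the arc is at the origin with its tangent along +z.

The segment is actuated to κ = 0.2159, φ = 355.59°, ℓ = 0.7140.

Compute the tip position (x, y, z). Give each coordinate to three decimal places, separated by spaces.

θ = κ·ℓ = 0.2159 × 0.7140 = 0.15415 rad
ρ = (1 − cos θ)/κ = (1 − 0.98814)/0.2159 = 0.05492
z = sin θ / κ = 0.15354/0.2159 = 0.71118
x = ρ cos φ = 0.05492 × cos(355.59°) = 0.05476
y = ρ sin φ = 0.05492 × sin(355.59°) = -0.00422

0.055 -0.004 0.711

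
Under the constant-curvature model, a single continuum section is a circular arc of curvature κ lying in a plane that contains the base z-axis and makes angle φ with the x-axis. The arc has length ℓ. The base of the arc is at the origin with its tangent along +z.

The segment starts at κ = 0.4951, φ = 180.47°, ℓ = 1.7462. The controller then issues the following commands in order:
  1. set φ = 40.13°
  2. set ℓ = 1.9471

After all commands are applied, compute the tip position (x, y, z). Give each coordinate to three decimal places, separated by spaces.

initial: κ=0.4951, φ=180.47°, ℓ=1.7462
cmd 1: set φ=40.13° → (κ,φ,ℓ)=(0.4951,40.13°,1.7462) → tip=(0.5421,0.4570,1.5367)
cmd 2: set ℓ=1.9471 → (κ,φ,ℓ)=(0.4951,40.13°,1.9471) → tip=(0.6637,0.5595,1.6592)

0.664 0.559 1.659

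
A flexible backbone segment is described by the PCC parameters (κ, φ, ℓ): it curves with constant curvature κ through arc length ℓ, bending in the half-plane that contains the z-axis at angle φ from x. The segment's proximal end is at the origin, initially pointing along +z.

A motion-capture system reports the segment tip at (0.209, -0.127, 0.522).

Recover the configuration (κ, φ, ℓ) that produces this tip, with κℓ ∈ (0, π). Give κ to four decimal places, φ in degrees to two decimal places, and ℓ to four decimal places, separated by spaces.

1.4720 328.71 0.5953

ρ = √(x²+y²) = √(0.209² + -0.127²) = 0.24456
φ = atan2(y, x) mod 360° = atan2(-0.127, 0.209) = 328.7148°
|p|² = ρ² + z² = 0.24456² + 0.522² = 0.33229
κ = 2ρ / |p|² = 2×0.24456 / 0.33229 = 1.47195
θ = 2·atan2(ρ, z) = 2·atan2(0.24456, 0.522) = 0.87628 rad
ℓ = θ/κ = 0.87628/1.47195 = 0.59531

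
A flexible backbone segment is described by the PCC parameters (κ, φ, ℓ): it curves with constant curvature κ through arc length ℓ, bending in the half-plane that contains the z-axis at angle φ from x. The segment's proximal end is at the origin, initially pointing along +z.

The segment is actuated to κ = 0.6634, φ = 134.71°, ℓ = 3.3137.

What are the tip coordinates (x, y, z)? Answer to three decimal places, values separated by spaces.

-1.683 1.700 1.220

θ = κ·ℓ = 0.6634 × 3.3137 = 2.19831 rad
ρ = (1 − cos θ)/κ = (1 − -0.58713)/0.6634 = 2.39242
z = sin θ / κ = 0.80949/0.6634 = 1.22022
x = ρ cos φ = 2.39242 × cos(134.71°) = -1.68311
y = ρ sin φ = 2.39242 × sin(134.71°) = 1.70024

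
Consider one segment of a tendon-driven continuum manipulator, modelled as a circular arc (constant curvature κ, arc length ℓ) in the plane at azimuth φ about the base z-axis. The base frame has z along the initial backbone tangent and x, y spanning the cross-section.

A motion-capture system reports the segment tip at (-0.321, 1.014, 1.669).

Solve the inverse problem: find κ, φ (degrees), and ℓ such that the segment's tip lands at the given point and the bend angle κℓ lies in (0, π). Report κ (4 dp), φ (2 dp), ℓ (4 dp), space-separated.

0.5431 107.57 2.0894

ρ = √(x²+y²) = √(-0.321² + 1.014²) = 1.06360
φ = atan2(y, x) mod 360° = atan2(1.014, -0.321) = 107.5661°
|p|² = ρ² + z² = 1.06360² + 1.669² = 3.91680
κ = 2ρ / |p|² = 2×1.06360 / 3.91680 = 0.54309
θ = 2·atan2(ρ, z) = 2·atan2(1.06360, 1.669) = 1.13474 rad
ℓ = θ/κ = 1.13474/0.54309 = 2.08940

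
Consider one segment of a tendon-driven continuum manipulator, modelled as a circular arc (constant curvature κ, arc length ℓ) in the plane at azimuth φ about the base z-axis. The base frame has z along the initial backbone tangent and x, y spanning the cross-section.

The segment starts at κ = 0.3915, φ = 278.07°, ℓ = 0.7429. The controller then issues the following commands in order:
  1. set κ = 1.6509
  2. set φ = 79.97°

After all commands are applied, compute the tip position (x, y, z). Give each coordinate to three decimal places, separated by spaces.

initial: κ=0.3915, φ=278.07°, ℓ=0.7429
cmd 1: set κ=1.6509 → (κ,φ,ℓ)=(1.6509,278.07°,0.7429) → tip=(0.0563,-0.3973,0.5702)
cmd 2: set φ=79.97° → (κ,φ,ℓ)=(1.6509,79.97°,0.7429) → tip=(0.0699,0.3951,0.5702)

0.070 0.395 0.570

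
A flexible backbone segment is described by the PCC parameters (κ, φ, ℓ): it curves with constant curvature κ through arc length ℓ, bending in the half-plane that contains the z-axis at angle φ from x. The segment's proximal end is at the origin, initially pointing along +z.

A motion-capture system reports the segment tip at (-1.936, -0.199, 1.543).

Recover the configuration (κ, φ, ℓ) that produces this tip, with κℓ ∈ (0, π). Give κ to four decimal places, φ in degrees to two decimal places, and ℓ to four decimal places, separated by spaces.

0.6310 185.87 2.8540

ρ = √(x²+y²) = √(-1.936² + -0.199²) = 1.94620
φ = atan2(y, x) mod 360° = atan2(-0.199, -1.936) = 185.8688°
|p|² = ρ² + z² = 1.94620² + 1.543² = 6.16855
κ = 2ρ / |p|² = 2×1.94620 / 6.16855 = 0.63101
θ = 2·atan2(ρ, z) = 2·atan2(1.94620, 1.543) = 1.80089 rad
ℓ = θ/κ = 1.80089/0.63101 = 2.85399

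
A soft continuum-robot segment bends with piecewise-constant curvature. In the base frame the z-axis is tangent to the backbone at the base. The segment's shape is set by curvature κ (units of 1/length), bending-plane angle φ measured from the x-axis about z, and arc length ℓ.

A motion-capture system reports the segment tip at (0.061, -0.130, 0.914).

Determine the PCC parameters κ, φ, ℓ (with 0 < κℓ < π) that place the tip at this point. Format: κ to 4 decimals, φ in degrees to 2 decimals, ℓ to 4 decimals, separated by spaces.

0.3355 295.14 0.9290

ρ = √(x²+y²) = √(0.061² + -0.130²) = 0.14360
φ = atan2(y, x) mod 360° = atan2(-0.130, 0.061) = 295.1374°
|p|² = ρ² + z² = 0.14360² + 0.914² = 0.85602
κ = 2ρ / |p|² = 2×0.14360 / 0.85602 = 0.33551
θ = 2·atan2(ρ, z) = 2·atan2(0.14360, 0.914) = 0.31168 rad
ℓ = θ/κ = 0.31168/0.33551 = 0.92897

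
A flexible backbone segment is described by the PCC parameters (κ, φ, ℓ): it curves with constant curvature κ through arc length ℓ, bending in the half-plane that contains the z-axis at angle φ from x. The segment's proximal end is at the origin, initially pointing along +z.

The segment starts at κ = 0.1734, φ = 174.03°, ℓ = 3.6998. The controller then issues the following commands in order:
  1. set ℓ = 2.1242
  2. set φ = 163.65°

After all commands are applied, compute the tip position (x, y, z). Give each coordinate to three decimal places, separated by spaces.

initial: κ=0.1734, φ=174.03°, ℓ=3.6998
cmd 1: set ℓ=2.1242 → (κ,φ,ℓ)=(0.1734,174.03°,2.1242) → tip=(-0.3847,0.0402,2.0765)
cmd 2: set φ=163.65° → (κ,φ,ℓ)=(0.1734,163.65°,2.1242) → tip=(-0.3712,0.1089,2.0765)

-0.371 0.109 2.076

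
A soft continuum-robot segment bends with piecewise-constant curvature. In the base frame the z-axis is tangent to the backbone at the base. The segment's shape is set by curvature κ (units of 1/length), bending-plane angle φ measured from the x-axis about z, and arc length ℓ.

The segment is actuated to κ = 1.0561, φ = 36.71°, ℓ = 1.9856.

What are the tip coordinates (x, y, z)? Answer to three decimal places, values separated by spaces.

1.140 0.850 0.819

θ = κ·ℓ = 1.0561 × 1.9856 = 2.09699 rad
ρ = (1 − cos θ)/κ = (1 − -0.50225)/1.0561 = 1.42245
z = sin θ / κ = 0.86472/1.0561 = 0.81879
x = ρ cos φ = 1.42245 × cos(36.71°) = 1.14034
y = ρ sin φ = 1.42245 × sin(36.71°) = 0.85029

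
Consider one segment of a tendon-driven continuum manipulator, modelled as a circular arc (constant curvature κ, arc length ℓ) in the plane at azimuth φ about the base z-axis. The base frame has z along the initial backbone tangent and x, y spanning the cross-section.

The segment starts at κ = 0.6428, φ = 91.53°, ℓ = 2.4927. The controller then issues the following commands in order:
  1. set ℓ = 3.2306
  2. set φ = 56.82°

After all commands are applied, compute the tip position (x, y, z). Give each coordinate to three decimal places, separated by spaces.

1.264 1.933 1.361

initial: κ=0.6428, φ=91.53°, ℓ=2.4927
cmd 1: set ℓ=3.2306 → (κ,φ,ℓ)=(0.6428,91.53°,3.2306) → tip=(-0.0617,2.3087,1.3609)
cmd 2: set φ=56.82° → (κ,φ,ℓ)=(0.6428,56.82°,3.2306) → tip=(1.2639,1.9329,1.3609)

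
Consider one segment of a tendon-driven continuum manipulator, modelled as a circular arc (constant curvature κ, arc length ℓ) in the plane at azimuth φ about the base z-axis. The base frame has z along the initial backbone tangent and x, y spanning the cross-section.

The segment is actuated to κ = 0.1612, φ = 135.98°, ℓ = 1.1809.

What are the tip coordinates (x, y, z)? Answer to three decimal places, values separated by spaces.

θ = κ·ℓ = 0.1612 × 1.1809 = 0.19036 rad
ρ = (1 − cos θ)/κ = (1 − 0.98194)/0.1612 = 0.11206
z = sin θ / κ = 0.18921/0.1612 = 1.17378
x = ρ cos φ = 0.11206 × cos(135.98°) = -0.08058
y = ρ sin φ = 0.11206 × sin(135.98°) = 0.07787

-0.081 0.078 1.174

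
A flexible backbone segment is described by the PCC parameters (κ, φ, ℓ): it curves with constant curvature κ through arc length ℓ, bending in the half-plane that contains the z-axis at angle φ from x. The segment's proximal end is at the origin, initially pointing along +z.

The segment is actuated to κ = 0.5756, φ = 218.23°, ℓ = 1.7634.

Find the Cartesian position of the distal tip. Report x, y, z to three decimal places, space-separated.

-0.645 -0.508 1.476

θ = κ·ℓ = 0.5756 × 1.7634 = 1.01501 rad
ρ = (1 − cos θ)/κ = (1 − 0.52761)/0.5756 = 0.82069
z = sin θ / κ = 0.84949/0.5756 = 1.47583
x = ρ cos φ = 0.82069 × cos(218.23°) = -0.64468
y = ρ sin φ = 0.82069 × sin(218.23°) = -0.50786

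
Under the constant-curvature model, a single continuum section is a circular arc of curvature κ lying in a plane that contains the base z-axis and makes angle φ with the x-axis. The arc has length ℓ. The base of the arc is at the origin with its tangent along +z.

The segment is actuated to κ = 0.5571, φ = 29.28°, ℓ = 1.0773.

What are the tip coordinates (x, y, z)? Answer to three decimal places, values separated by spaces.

0.274 0.153 1.014

θ = κ·ℓ = 0.5571 × 1.0773 = 0.60016 rad
ρ = (1 − cos θ)/κ = (1 − 0.82524)/0.5571 = 0.31369
z = sin θ / κ = 0.56478/0.5571 = 1.01378
x = ρ cos φ = 0.31369 × cos(29.28°) = 0.27361
y = ρ sin φ = 0.31369 × sin(29.28°) = 0.15342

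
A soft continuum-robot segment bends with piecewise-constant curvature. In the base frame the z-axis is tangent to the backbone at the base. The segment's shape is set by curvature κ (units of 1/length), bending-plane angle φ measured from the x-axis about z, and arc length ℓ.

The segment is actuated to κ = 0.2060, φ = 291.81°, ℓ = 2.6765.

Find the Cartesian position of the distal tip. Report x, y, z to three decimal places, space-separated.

θ = κ·ℓ = 0.2060 × 2.6765 = 0.55136 rad
ρ = (1 − cos θ)/κ = (1 − 0.85181)/0.2060 = 0.71935
z = sin θ / κ = 0.52385/0.2060 = 2.54294
x = ρ cos φ = 0.71935 × cos(291.81°) = 0.26726
y = ρ sin φ = 0.71935 × sin(291.81°) = -0.66786

0.267 -0.668 2.543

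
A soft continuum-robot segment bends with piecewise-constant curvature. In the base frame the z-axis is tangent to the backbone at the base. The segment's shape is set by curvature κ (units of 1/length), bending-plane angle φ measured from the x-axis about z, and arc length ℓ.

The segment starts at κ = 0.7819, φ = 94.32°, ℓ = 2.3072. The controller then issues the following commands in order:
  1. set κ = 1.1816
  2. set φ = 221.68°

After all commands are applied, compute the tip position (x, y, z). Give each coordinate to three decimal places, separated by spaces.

-1.210 -1.078 0.342

initial: κ=0.7819, φ=94.32°, ℓ=2.3072
cmd 1: set κ=1.1816 → (κ,φ,ℓ)=(1.1816,94.32°,2.3072) → tip=(-0.1221,1.6160,0.3415)
cmd 2: set φ=221.68° → (κ,φ,ℓ)=(1.1816,221.68°,2.3072) → tip=(-1.2104,-1.0777,0.3415)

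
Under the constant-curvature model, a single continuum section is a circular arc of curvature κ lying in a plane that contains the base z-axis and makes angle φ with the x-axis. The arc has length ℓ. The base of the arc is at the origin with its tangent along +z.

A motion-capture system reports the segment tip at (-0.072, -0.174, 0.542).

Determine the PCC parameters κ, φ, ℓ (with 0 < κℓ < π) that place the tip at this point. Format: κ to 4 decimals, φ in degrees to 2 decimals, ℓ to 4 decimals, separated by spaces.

1.1440 247.52 0.5846

ρ = √(x²+y²) = √(-0.072² + -0.174²) = 0.18831
φ = atan2(y, x) mod 360° = atan2(-0.174, -0.072) = 247.5206°
|p|² = ρ² + z² = 0.18831² + 0.542² = 0.32922
κ = 2ρ / |p|² = 2×0.18831 / 0.32922 = 1.14395
θ = 2·atan2(ρ, z) = 2·atan2(0.18831, 0.542) = 0.66877 rad
ℓ = θ/κ = 0.66877/1.14395 = 0.58461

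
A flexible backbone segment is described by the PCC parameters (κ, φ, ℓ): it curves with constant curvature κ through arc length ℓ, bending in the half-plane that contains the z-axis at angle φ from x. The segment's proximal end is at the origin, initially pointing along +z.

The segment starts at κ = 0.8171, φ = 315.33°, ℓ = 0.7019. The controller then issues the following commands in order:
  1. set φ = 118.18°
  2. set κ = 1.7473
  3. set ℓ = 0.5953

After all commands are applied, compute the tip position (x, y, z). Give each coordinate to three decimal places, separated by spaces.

initial: κ=0.8171, φ=315.33°, ℓ=0.7019
cmd 1: set φ=118.18° → (κ,φ,ℓ)=(0.8171,118.18°,0.7019) → tip=(-0.0925,0.1726,0.6640)
cmd 2: set κ=1.7473 → (κ,φ,ℓ)=(1.7473,118.18°,0.7019) → tip=(-0.1790,0.3342,0.5387)
cmd 3: set ℓ=0.5953 → (κ,φ,ℓ)=(1.7473,118.18°,0.5953) → tip=(-0.1335,0.2492,0.4936)

-0.133 0.249 0.494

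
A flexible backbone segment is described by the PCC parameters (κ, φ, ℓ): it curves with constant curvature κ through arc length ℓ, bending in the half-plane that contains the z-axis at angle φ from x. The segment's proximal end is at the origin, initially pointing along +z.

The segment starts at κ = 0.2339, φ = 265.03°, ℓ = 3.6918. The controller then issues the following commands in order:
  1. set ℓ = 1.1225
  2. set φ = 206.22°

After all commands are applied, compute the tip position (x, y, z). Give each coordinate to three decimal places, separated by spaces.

-0.131 -0.065 1.110

initial: κ=0.2339, φ=265.03°, ℓ=3.6918
cmd 1: set ℓ=1.1225 → (κ,φ,ℓ)=(0.2339,265.03°,1.1225) → tip=(-0.0127,-0.1460,1.1096)
cmd 2: set φ=206.22° → (κ,φ,ℓ)=(0.2339,206.22°,1.1225) → tip=(-0.1314,-0.0647,1.1096)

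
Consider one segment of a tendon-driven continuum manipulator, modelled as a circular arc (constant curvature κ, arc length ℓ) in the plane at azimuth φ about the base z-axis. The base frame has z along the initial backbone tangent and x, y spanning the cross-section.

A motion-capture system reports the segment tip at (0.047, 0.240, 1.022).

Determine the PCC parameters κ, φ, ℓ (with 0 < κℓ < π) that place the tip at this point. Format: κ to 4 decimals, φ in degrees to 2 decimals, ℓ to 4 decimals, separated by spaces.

ρ = √(x²+y²) = √(0.047² + 0.240²) = 0.24456
φ = atan2(y, x) mod 360° = atan2(0.240, 0.047) = 78.9198°
|p|² = ρ² + z² = 0.24456² + 1.022² = 1.10429
κ = 2ρ / |p|² = 2×0.24456 / 1.10429 = 0.44292
θ = 2·atan2(ρ, z) = 2·atan2(0.24456, 1.022) = 0.46976 rad
ℓ = θ/κ = 0.46976/0.44292 = 1.06058

0.4429 78.92 1.0606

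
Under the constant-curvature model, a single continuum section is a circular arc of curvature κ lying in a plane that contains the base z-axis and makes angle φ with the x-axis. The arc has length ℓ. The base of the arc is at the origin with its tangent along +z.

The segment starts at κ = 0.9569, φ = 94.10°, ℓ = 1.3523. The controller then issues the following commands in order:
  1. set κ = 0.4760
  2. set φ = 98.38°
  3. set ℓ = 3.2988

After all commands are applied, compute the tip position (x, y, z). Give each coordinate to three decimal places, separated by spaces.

initial: κ=0.9569, φ=94.10°, ℓ=1.3523
cmd 1: set κ=0.4760 → (κ,φ,ℓ)=(0.4760,94.10°,1.3523) → tip=(-0.0301,0.4193,1.2608)
cmd 2: set φ=98.38° → (κ,φ,ℓ)=(0.4760,98.38°,1.3523) → tip=(-0.0613,0.4159,1.2608)
cmd 3: set ℓ=3.2988 → (κ,φ,ℓ)=(0.4760,98.38°,3.2988) → tip=(-0.3060,2.0772,2.1008)

-0.306 2.077 2.101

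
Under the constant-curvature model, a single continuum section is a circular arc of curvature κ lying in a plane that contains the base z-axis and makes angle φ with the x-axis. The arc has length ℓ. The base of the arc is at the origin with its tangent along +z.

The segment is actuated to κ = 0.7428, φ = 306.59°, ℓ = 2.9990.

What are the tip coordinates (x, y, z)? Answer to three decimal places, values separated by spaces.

θ = κ·ℓ = 0.7428 × 2.9990 = 2.22766 rad
ρ = (1 − cos θ)/κ = (1 − -0.61063)/0.7428 = 2.16833
z = sin θ / κ = 0.79191/0.7428 = 1.06612
x = ρ cos φ = 2.16833 × cos(306.59°) = 1.29251
y = ρ sin φ = 2.16833 × sin(306.59°) = -1.74100

1.293 -1.741 1.066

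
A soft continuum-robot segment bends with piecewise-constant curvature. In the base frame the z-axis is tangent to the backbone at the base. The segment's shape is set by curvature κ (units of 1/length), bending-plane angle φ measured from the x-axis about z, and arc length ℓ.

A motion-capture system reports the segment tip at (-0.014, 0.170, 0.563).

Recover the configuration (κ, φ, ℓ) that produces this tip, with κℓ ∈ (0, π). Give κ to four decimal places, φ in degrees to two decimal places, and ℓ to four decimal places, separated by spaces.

ρ = √(x²+y²) = √(-0.014² + 0.170²) = 0.17058
φ = atan2(y, x) mod 360° = atan2(0.170, -0.014) = 94.7079°
|p|² = ρ² + z² = 0.17058² + 0.563² = 0.34606
κ = 2ρ / |p|² = 2×0.17058 / 0.34606 = 0.98580
θ = 2·atan2(ρ, z) = 2·atan2(0.17058, 0.563) = 0.58837 rad
ℓ = θ/κ = 0.58837/0.98580 = 0.59684

0.9858 94.71 0.5968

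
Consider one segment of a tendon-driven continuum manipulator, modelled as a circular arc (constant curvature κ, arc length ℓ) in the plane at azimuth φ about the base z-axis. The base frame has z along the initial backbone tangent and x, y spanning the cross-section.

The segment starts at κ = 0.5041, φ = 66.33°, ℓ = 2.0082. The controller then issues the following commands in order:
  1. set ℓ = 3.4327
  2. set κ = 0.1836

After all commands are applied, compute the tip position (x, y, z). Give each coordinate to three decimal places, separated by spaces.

0.420 0.958 3.210

initial: κ=0.5041, φ=66.33°, ℓ=2.0082
cmd 1: set ℓ=3.4327 → (κ,φ,ℓ)=(0.5041,66.33°,3.4327) → tip=(0.9230,2.1056,1.9585)
cmd 2: set κ=0.1836 → (κ,φ,ℓ)=(0.1836,66.33°,3.4327) → tip=(0.4201,0.9584,3.2099)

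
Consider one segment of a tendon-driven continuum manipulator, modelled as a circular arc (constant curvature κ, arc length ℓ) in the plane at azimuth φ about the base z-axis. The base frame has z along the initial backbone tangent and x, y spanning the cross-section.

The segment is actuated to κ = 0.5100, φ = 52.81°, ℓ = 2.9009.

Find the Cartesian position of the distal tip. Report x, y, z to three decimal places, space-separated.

θ = κ·ℓ = 0.5100 × 2.9009 = 1.47946 rad
ρ = (1 − cos θ)/κ = (1 − 0.09121)/0.5100 = 1.78194
z = sin θ / κ = 0.99583/0.5100 = 1.95261
x = ρ cos φ = 1.78194 × cos(52.81°) = 1.07711
y = ρ sin φ = 1.78194 × sin(52.81°) = 1.41956

1.077 1.420 1.953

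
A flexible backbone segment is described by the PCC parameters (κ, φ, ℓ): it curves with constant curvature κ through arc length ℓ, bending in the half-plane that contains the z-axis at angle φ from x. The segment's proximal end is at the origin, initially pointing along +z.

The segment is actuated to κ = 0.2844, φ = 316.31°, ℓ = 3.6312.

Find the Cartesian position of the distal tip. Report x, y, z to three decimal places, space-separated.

1.239 -1.184 3.019

θ = κ·ℓ = 0.2844 × 3.6312 = 1.03271 rad
ρ = (1 − cos θ)/κ = (1 − 0.51249)/0.2844 = 1.71417
z = sin θ / κ = 0.85869/0.2844 = 3.01931
x = ρ cos φ = 1.71417 × cos(316.31°) = 1.23949
y = ρ sin φ = 1.71417 × sin(316.31°) = -1.18407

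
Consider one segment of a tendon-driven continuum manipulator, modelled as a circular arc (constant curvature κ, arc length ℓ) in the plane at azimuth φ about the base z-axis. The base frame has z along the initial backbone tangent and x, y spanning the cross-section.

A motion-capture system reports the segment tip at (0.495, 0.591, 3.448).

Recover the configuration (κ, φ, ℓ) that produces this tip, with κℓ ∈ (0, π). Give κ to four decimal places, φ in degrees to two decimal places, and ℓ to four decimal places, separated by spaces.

ρ = √(x²+y²) = √(0.495² + 0.591²) = 0.77091
φ = atan2(y, x) mod 360° = atan2(0.591, 0.495) = 50.0517°
|p|² = ρ² + z² = 0.77091² + 3.448² = 12.48301
κ = 2ρ / |p|² = 2×0.77091 / 12.48301 = 0.12351
θ = 2·atan2(ρ, z) = 2·atan2(0.77091, 3.448) = 0.43993 rad
ℓ = θ/κ = 0.43993/0.12351 = 3.56178

0.1235 50.05 3.5618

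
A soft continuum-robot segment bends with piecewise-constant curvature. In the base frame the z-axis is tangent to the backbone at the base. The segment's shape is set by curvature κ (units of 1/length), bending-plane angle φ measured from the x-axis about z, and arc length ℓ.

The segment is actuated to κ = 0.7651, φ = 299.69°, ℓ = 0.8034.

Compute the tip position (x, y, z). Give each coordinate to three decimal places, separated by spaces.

0.118 -0.208 0.754

θ = κ·ℓ = 0.7651 × 0.8034 = 0.61468 rad
ρ = (1 − cos θ)/κ = (1 − 0.81696)/0.7651 = 0.23924
z = sin θ / κ = 0.57670/0.7651 = 0.75376
x = ρ cos φ = 0.23924 × cos(299.69°) = 0.11850
y = ρ sin φ = 0.23924 × sin(299.69°) = -0.20783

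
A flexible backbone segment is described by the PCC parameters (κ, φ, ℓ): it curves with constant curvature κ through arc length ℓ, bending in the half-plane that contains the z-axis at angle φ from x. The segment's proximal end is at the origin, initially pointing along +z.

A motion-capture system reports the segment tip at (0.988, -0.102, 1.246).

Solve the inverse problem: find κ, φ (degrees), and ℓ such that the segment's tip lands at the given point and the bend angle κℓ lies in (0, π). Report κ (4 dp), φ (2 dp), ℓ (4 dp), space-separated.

ρ = √(x²+y²) = √(0.988² + -0.102²) = 0.99325
φ = atan2(y, x) mod 360° = atan2(-0.102, 0.988) = 354.1057°
|p|² = ρ² + z² = 0.99325² + 1.246² = 2.53906
κ = 2ρ / |p|² = 2×0.99325 / 2.53906 = 0.78238
θ = 2·atan2(ρ, z) = 2·atan2(0.99325, 1.246) = 1.34600 rad
ℓ = θ/κ = 1.34600/0.78238 = 1.72041

0.7824 354.11 1.7204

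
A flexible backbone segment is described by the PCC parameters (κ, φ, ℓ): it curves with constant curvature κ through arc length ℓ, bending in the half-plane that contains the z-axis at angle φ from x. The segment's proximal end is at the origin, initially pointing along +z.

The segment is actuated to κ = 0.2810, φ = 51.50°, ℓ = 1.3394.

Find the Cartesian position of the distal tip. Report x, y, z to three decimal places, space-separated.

θ = κ·ℓ = 0.2810 × 1.3394 = 0.37637 rad
ρ = (1 − cos θ)/κ = (1 − 0.93000)/0.2810 = 0.24909
z = sin θ / κ = 0.36755/0.2810 = 1.30800
x = ρ cos φ = 0.24909 × cos(51.50°) = 0.15506
y = ρ sin φ = 0.24909 × sin(51.50°) = 0.19494

0.155 0.195 1.308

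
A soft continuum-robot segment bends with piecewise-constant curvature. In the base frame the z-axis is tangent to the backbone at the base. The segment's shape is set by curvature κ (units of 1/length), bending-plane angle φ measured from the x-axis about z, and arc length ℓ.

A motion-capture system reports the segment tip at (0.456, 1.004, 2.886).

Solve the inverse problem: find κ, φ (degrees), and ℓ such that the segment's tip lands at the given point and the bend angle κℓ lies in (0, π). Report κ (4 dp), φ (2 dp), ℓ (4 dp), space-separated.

0.2311 65.57 3.1592

ρ = √(x²+y²) = √(0.456² + 1.004²) = 1.10270
φ = atan2(y, x) mod 360° = atan2(1.004, 0.456) = 65.5732°
|p|² = ρ² + z² = 1.10270² + 2.886² = 9.54495
κ = 2ρ / |p|² = 2×1.10270 / 9.54495 = 0.23105
θ = 2·atan2(ρ, z) = 2·atan2(1.10270, 2.886) = 0.72994 rad
ℓ = θ/κ = 0.72994/0.23105 = 3.15916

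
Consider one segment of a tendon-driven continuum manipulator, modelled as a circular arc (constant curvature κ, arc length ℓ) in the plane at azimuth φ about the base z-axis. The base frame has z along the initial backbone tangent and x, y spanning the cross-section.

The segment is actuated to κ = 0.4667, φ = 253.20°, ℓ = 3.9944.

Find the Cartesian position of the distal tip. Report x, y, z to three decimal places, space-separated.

-0.798 -2.644 2.051

θ = κ·ℓ = 0.4667 × 3.9944 = 1.86419 rad
ρ = (1 − cos θ)/κ = (1 − -0.28920)/0.4667 = 2.76237
z = sin θ / κ = 0.95727/0.4667 = 2.05114
x = ρ cos φ = 2.76237 × cos(253.20°) = -0.79841
y = ρ sin φ = 2.76237 × sin(253.20°) = -2.64447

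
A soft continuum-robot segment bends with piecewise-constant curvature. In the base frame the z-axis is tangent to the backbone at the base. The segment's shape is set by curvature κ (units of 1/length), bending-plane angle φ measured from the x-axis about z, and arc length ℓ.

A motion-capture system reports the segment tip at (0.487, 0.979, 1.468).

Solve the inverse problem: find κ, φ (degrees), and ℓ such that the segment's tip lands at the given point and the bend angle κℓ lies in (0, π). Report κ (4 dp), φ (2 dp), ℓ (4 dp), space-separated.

0.6527 63.55 1.9618

ρ = √(x²+y²) = √(0.487² + 0.979²) = 1.09344
φ = atan2(y, x) mod 360° = atan2(0.979, 0.487) = 63.5521°
|p|² = ρ² + z² = 1.09344² + 1.468² = 3.35063
κ = 2ρ / |p|² = 2×1.09344 / 3.35063 = 0.65268
θ = 2·atan2(ρ, z) = 2·atan2(1.09344, 1.468) = 1.28039 rad
ℓ = θ/κ = 1.28039/0.65268 = 1.96176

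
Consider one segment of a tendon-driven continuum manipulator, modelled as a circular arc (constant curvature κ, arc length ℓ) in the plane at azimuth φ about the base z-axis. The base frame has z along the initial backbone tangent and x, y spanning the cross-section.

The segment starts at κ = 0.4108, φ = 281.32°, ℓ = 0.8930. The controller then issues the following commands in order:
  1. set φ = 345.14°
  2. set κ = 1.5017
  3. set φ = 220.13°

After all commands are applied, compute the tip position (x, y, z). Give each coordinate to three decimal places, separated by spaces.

initial: κ=0.4108, φ=281.32°, ℓ=0.8930
cmd 1: set φ=345.14° → (κ,φ,ℓ)=(0.4108,345.14°,0.8930) → tip=(0.1566,-0.0415,0.8731)
cmd 2: set κ=1.5017 → (κ,φ,ℓ)=(1.5017,345.14°,0.8930) → tip=(0.4970,-0.1319,0.6484)
cmd 3: set φ=220.13° → (κ,φ,ℓ)=(1.5017,220.13°,0.8930) → tip=(-0.3932,-0.3314,0.6484)

-0.393 -0.331 0.648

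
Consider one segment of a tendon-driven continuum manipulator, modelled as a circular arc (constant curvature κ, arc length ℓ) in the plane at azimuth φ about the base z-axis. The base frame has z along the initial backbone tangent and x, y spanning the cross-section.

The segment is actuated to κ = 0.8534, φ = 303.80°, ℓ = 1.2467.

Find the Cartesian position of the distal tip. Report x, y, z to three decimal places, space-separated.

0.335 -0.501 1.024

θ = κ·ℓ = 0.8534 × 1.2467 = 1.06393 rad
ρ = (1 − cos θ)/κ = (1 − 0.48544)/0.8534 = 0.60296
z = sin θ / κ = 0.87427/0.8534 = 1.02446
x = ρ cos φ = 0.60296 × cos(303.80°) = 0.33542
y = ρ sin φ = 0.60296 × sin(303.80°) = -0.50105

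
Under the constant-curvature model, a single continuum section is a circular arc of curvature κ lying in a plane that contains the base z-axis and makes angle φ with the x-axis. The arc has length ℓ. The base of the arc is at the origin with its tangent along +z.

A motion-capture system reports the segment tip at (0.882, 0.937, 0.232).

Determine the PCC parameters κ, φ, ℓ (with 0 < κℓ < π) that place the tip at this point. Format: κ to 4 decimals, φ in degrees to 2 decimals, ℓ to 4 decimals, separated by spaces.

1.5053 46.73 1.8500

ρ = √(x²+y²) = √(0.882² + 0.937²) = 1.28682
φ = atan2(y, x) mod 360° = atan2(0.937, 0.882) = 46.7319°
|p|² = ρ² + z² = 1.28682² + 0.232² = 1.70972
κ = 2ρ / |p|² = 2×1.28682 / 1.70972 = 1.50530
θ = 2·atan2(ρ, z) = 2·atan2(1.28682, 0.232) = 2.78484 rad
ℓ = θ/κ = 2.78484/1.50530 = 1.85003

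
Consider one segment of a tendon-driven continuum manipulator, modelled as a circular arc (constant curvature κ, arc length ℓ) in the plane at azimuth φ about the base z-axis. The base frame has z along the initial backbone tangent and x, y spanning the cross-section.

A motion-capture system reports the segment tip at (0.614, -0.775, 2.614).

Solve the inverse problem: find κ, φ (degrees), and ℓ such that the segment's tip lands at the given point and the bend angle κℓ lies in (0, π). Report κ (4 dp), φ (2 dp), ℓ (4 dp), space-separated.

ρ = √(x²+y²) = √(0.614² + -0.775²) = 0.98875
φ = atan2(y, x) mod 360° = atan2(-0.775, 0.614) = 308.3883°
|p|² = ρ² + z² = 0.98875² + 2.614² = 7.81062
κ = 2ρ / |p|² = 2×0.98875 / 7.81062 = 0.25318
θ = 2·atan2(ρ, z) = 2·atan2(0.98875, 2.614) = 0.72324 rad
ℓ = θ/κ = 0.72324/0.25318 = 2.85660

0.2532 308.39 2.8566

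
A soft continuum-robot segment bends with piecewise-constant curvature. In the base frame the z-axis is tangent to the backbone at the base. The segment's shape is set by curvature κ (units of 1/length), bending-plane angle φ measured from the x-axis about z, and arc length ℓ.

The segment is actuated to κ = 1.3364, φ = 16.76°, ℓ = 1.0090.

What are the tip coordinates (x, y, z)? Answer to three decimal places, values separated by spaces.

θ = κ·ℓ = 1.3364 × 1.0090 = 1.34843 rad
ρ = (1 − cos θ)/κ = (1 − 0.22054)/1.3364 = 0.58325
z = sin θ / κ = 0.97538/1.3364 = 0.72985
x = ρ cos φ = 0.58325 × cos(16.76°) = 0.55848
y = ρ sin φ = 0.58325 × sin(16.76°) = 0.16819

0.558 0.168 0.730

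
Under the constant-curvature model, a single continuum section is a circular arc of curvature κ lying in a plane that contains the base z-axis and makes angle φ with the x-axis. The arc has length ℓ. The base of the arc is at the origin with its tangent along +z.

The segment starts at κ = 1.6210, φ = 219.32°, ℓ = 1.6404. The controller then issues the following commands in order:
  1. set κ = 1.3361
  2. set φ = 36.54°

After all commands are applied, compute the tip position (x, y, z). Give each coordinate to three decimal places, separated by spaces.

0.951 0.705 0.609

initial: κ=1.6210, φ=219.32°, ℓ=1.6404
cmd 1: set κ=1.3361 → (κ,φ,ℓ)=(1.3361,219.32°,1.6404) → tip=(-0.9159,-0.7502,0.6087)
cmd 2: set φ=36.54° → (κ,φ,ℓ)=(1.3361,36.54°,1.6404) → tip=(0.9512,0.7049,0.6087)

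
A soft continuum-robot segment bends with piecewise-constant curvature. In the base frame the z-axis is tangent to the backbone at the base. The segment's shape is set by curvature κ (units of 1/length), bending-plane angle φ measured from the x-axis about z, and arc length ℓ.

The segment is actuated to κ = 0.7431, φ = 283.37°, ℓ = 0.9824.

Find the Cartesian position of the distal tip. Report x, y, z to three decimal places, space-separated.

0.079 -0.334 0.897

θ = κ·ℓ = 0.7431 × 0.9824 = 0.73002 rad
ρ = (1 − cos θ)/κ = (1 − 0.74516)/0.7431 = 0.34294
z = sin θ / κ = 0.66689/0.7431 = 0.89744
x = ρ cos φ = 0.34294 × cos(283.37°) = 0.07930
y = ρ sin φ = 0.34294 × sin(283.37°) = -0.33365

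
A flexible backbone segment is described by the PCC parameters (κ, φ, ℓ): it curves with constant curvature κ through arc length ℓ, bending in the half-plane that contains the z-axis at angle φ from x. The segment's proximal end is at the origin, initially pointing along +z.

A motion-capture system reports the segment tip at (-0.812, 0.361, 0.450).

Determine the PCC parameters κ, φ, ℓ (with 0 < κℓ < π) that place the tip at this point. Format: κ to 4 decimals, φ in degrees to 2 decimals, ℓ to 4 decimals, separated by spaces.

1.7913 156.03 1.2304

ρ = √(x²+y²) = √(-0.812² + 0.361²) = 0.88863
φ = atan2(y, x) mod 360° = atan2(0.361, -0.812) = 156.0310°
|p|² = ρ² + z² = 0.88863² + 0.450² = 0.99217
κ = 2ρ / |p|² = 2×0.88863 / 0.99217 = 1.79130
θ = 2·atan2(ρ, z) = 2·atan2(0.88863, 0.450) = 2.20409 rad
ℓ = θ/κ = 2.20409/1.79130 = 1.23044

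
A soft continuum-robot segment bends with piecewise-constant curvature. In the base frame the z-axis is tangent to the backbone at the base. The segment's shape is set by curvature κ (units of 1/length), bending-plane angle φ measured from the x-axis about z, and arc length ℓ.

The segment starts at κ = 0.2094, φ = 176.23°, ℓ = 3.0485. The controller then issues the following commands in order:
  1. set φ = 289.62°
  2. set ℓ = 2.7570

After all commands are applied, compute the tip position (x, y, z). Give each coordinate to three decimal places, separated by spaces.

initial: κ=0.2094, φ=176.23°, ℓ=3.0485
cmd 1: set φ=289.62° → (κ,φ,ℓ)=(0.2094,289.62°,3.0485) → tip=(0.3158,-0.8858,2.8456)
cmd 2: set ℓ=2.7570 → (κ,φ,ℓ)=(0.2094,289.62°,2.7570) → tip=(0.2599,-0.7290,2.6064)

0.260 -0.729 2.606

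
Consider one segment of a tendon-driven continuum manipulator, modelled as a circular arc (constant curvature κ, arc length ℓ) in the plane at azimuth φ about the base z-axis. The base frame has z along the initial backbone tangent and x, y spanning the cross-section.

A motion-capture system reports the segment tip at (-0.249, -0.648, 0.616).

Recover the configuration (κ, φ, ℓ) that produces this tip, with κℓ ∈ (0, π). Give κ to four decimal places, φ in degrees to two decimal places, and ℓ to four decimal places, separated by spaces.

ρ = √(x²+y²) = √(-0.249² + -0.648²) = 0.69419
φ = atan2(y, x) mod 360° = atan2(-0.648, -0.249) = 248.9803°
|p|² = ρ² + z² = 0.69419² + 0.616² = 0.86136
κ = 2ρ / |p|² = 2×0.69419 / 0.86136 = 1.61185
θ = 2·atan2(ρ, z) = 2·atan2(0.69419, 0.616) = 1.69002 rad
ℓ = θ/κ = 1.69002/1.61185 = 1.04849

1.6119 248.98 1.0485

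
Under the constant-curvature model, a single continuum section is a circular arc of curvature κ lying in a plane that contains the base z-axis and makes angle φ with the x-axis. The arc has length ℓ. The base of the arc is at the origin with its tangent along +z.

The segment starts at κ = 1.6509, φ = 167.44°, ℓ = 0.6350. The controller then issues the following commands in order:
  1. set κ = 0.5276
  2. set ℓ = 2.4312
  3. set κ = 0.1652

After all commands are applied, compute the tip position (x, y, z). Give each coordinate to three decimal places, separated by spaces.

-0.470 0.105 2.366

initial: κ=1.6509, φ=167.44°, ℓ=0.6350
cmd 1: set κ=0.5276 → (κ,φ,ℓ)=(0.5276,167.44°,0.6350) → tip=(-0.1029,0.0229,0.6232)
cmd 2: set ℓ=2.4312 → (κ,φ,ℓ)=(0.5276,167.44°,2.4312) → tip=(-1.3244,0.2951,1.8173)
cmd 3: set κ=0.1652 → (κ,φ,ℓ)=(0.1652,167.44°,2.4312) → tip=(-0.4702,0.1048,2.3664)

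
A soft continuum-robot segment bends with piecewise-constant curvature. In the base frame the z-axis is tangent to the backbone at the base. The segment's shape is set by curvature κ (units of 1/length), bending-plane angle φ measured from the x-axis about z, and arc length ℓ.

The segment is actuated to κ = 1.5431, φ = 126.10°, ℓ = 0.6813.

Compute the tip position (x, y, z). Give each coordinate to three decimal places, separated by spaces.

θ = κ·ℓ = 1.5431 × 0.6813 = 1.05131 rad
ρ = (1 − cos θ)/κ = (1 − 0.49643)/1.5431 = 0.32634
z = sin θ / κ = 0.86808/1.5431 = 0.56255
x = ρ cos φ = 0.32634 × cos(126.10°) = -0.19228
y = ρ sin φ = 0.32634 × sin(126.10°) = 0.26368

-0.192 0.264 0.563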